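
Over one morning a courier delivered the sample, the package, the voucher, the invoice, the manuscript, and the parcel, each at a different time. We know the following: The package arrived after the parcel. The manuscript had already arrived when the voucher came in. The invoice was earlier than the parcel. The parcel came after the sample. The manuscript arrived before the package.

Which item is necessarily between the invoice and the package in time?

Tracing the constraints gives the invoice → the parcel → the package, so the parcel sits after the invoice and before the package.
No other item is forced both after the invoice and before the package.

the parcel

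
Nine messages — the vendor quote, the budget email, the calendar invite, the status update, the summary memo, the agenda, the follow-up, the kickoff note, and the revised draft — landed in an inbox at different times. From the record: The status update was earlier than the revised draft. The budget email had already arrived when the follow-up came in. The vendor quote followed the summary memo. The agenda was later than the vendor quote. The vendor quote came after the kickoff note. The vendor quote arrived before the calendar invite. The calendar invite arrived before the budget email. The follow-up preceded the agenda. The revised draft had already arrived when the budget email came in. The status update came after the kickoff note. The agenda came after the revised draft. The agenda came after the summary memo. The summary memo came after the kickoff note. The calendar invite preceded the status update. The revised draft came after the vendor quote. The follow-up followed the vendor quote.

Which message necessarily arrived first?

The kickoff note has a chain of constraints placing it before every other message, so the kickoff note must be first.

the kickoff note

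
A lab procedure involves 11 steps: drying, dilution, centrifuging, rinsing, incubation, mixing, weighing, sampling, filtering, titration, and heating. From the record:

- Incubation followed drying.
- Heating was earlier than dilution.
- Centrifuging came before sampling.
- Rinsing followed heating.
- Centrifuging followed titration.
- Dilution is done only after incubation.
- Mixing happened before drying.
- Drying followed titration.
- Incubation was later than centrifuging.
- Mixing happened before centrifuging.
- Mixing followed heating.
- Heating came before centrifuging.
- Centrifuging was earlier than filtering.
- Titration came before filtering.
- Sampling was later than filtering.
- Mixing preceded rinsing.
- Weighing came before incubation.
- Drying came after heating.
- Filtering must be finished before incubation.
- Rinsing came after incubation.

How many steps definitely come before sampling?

Directly stated before sampling: centrifuging and filtering.
Heating reaches sampling via heating → centrifuging → sampling.
Mixing reaches sampling via mixing → centrifuging → sampling.
Titration reaches sampling via titration → filtering → sampling.
That's centrifuging, filtering, heating, mixing, and titration — 5 in all.

5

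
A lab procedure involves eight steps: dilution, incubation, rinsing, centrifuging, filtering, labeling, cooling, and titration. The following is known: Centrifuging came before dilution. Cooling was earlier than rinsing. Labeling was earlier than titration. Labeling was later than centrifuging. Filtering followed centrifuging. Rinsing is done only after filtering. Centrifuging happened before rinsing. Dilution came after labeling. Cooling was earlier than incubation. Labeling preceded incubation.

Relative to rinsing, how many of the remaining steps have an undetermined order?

Forced before rinsing: centrifuging, cooling, and filtering.
That leaves dilution, incubation, labeling, and titration with no forced order relative to rinsing — 4.

4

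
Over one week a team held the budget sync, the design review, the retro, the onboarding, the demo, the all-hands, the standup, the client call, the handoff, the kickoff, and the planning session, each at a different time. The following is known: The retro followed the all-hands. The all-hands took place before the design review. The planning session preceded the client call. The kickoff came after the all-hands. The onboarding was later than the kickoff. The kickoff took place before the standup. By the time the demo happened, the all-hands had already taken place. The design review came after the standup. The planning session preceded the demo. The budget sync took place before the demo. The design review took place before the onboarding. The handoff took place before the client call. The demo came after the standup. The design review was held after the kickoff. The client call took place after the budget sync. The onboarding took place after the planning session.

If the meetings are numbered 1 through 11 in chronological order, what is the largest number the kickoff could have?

The kickoff must come before the demo, the design review, the onboarding, and the standup — 4 meetings forced after it.
Everything else can be placed before the kickoff in some valid order, so the kickoff can sit as late as position 11 − 4 = 7.

7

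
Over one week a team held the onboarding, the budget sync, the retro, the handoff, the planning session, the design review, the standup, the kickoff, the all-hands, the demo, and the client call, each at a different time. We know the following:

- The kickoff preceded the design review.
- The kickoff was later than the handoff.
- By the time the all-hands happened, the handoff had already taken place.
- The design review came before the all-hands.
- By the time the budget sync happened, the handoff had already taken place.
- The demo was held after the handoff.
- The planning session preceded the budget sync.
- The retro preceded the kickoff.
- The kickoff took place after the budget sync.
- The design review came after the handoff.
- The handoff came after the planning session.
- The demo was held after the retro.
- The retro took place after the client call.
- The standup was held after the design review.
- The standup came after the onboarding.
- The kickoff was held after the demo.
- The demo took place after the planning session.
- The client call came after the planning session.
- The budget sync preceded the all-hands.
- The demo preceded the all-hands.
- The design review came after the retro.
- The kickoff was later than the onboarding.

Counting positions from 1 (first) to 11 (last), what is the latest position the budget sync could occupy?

The budget sync must come before the all-hands, the design review, the kickoff, and the standup — 4 meetings forced after it.
Everything else can be placed before the budget sync in some valid order, so the budget sync can sit as late as position 11 − 4 = 7.

7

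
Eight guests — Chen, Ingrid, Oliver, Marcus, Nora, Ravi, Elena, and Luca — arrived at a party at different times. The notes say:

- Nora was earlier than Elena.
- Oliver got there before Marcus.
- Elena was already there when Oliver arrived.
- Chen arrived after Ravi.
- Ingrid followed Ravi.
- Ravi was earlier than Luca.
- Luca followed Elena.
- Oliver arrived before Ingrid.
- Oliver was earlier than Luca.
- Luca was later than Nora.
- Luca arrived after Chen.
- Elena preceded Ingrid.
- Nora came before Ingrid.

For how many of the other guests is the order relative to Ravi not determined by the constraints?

4

Forced after Ravi: Chen, Ingrid, and Luca.
That leaves Elena, Marcus, Nora, and Oliver with no forced order relative to Ravi — 4.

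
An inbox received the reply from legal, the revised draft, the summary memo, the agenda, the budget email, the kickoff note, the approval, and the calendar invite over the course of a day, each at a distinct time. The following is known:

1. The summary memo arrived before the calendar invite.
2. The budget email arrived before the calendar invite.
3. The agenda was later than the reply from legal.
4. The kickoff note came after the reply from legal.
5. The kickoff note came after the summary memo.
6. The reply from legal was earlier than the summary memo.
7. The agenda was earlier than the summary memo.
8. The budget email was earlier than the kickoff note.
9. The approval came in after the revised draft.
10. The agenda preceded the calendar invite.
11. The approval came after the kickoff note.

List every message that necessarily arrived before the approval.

Directly stated before the approval: the kickoff note and the revised draft.
The agenda reaches the approval via the agenda → the summary memo → the kickoff note → the approval.
The budget email reaches the approval via the budget email → the kickoff note → the approval.
The reply from legal reaches the approval via the reply from legal → the kickoff note → the approval.
Likewise the summary memo reaches the approval by chaining the stated constraints.
No chain forces the calendar invite ahead of the approval.

the agenda, the budget email, the kickoff note, the reply from legal, the revised draft, the summary memo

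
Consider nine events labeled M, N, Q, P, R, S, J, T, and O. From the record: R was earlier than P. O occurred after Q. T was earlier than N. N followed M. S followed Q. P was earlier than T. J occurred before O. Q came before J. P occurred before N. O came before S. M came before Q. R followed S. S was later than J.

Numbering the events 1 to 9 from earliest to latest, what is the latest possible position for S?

5

S must come before N, P, R, and T — 4 events forced after it.
Everything else can be placed before S in some valid order, so S can sit as late as position 9 − 4 = 5.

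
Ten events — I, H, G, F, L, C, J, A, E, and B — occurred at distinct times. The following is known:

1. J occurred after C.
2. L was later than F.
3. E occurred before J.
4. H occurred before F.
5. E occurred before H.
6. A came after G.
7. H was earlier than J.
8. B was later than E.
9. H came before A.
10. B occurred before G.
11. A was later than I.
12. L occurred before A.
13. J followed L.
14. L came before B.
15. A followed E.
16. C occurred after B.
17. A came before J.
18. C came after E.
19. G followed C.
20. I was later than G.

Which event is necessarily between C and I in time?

G

Tracing the constraints gives C → G → I, so G sits after C and before I.
No other event is forced both after C and before I.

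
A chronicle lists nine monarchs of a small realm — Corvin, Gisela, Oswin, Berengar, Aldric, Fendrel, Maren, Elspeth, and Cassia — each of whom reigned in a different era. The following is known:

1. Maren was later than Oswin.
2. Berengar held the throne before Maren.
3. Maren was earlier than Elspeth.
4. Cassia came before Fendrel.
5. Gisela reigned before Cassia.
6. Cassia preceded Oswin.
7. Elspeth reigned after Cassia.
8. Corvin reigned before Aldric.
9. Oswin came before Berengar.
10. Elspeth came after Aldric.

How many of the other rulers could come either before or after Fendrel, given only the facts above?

6

Forced before Fendrel: Cassia and Gisela.
That leaves Aldric, Berengar, Corvin, Elspeth, Maren, and Oswin with no forced order relative to Fendrel — 6.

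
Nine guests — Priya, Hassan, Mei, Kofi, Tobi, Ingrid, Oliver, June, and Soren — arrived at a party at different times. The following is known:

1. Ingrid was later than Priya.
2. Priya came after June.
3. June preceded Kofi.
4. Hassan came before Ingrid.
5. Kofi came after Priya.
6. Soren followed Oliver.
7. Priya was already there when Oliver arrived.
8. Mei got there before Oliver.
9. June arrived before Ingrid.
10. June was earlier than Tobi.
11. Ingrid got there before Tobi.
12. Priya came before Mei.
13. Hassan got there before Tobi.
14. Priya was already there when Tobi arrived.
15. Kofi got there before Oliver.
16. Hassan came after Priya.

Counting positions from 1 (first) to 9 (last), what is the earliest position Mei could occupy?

June and Priya must both come before Mei — 2 forced predecessors.
Nothing else is forced ahead of Mei, so their earliest slot is position 2 + 1 = 3.

3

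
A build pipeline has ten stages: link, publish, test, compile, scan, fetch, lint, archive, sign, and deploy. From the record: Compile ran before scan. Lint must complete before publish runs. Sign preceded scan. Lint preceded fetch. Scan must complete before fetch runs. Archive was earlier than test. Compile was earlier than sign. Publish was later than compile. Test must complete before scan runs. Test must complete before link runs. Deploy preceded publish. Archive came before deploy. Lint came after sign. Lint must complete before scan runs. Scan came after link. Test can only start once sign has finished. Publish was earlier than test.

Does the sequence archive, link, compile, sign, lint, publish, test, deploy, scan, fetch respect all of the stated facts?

The constraints require deploy before publish, but in the proposed sequence publish appears ahead of deploy. That one violation is enough.

no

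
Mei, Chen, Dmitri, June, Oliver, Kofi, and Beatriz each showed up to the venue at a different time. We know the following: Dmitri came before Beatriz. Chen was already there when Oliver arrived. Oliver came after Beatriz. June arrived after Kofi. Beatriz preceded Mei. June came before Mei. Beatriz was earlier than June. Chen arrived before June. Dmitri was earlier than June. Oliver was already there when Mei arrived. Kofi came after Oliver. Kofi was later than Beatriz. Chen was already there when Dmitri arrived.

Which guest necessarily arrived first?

Chen

Chen has a chain of constraints placing them before every other guest, so Chen must be first.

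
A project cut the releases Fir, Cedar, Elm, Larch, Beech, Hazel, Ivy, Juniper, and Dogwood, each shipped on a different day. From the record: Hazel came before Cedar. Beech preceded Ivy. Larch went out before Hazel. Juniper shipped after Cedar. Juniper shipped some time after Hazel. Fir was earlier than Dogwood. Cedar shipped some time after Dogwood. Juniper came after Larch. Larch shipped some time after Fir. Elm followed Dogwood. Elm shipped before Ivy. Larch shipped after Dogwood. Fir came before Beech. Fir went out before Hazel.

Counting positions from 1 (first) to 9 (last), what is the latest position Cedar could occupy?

8

Cedar must come before Juniper — 1 release forced after it.
Everything else can be placed before Cedar in some valid order, so Cedar can sit as late as position 9 − 1 = 8.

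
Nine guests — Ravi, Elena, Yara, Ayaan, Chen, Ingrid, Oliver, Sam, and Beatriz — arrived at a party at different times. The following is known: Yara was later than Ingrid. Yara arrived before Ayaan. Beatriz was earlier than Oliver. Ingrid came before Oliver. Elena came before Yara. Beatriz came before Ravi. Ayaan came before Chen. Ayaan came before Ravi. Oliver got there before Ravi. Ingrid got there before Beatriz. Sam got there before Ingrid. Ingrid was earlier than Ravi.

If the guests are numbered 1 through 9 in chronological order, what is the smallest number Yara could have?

Elena, Ingrid, and Sam must all come before Yara — 3 forced predecessors.
Nothing else is forced ahead of Yara, so their earliest slot is position 3 + 1 = 4.

4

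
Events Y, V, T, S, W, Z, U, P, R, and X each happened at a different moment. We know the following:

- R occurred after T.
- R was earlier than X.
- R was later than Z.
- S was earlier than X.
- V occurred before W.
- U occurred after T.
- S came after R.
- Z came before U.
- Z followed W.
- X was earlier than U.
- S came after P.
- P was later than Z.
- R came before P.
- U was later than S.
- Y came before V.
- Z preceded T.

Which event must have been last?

U

Every other event has a chain of constraints placing it before U, so U is last.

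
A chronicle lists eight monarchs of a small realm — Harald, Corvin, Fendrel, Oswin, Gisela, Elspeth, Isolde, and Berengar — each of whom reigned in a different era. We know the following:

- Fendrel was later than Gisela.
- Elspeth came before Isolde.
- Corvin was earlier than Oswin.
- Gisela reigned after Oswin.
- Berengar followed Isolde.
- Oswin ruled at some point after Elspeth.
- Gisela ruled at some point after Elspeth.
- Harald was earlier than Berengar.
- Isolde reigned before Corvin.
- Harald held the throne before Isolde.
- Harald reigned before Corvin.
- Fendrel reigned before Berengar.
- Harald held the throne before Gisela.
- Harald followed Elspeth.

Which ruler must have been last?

Every other ruler has a chain of constraints placing them before Berengar, so Berengar is last.

Berengar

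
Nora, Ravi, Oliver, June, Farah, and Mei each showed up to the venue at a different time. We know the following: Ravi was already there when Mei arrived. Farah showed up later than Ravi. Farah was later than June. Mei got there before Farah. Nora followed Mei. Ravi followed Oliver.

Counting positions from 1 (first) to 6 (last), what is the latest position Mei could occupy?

4

Mei must come before Farah and Nora — 2 guests forced after them.
Everything else can be placed before Mei in some valid order, so Mei can sit as late as position 6 − 2 = 4.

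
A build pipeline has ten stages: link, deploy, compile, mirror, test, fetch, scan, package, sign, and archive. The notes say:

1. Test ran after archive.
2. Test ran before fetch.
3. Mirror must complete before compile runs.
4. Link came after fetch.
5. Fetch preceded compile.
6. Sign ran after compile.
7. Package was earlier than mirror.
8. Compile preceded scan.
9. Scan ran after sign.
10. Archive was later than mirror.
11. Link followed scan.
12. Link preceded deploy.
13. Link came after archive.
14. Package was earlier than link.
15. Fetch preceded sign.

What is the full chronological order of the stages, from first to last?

The constraints fix every adjacent pair, so only one ordering works:
package → mirror → archive → test → fetch → compile → sign → scan → link → deploy.

package, mirror, archive, test, fetch, compile, sign, scan, link, deploy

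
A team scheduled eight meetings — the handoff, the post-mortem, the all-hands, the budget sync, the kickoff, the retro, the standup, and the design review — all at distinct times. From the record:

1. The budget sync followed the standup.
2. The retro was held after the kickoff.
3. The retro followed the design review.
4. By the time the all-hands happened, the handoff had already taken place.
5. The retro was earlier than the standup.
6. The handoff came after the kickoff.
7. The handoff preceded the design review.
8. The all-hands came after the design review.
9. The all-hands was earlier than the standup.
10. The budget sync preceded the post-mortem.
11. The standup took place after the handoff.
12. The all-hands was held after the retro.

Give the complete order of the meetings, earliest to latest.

The constraints fix every adjacent pair, so only one ordering works:
the kickoff → the handoff → the design review → the retro → the all-hands → the standup → the budget sync → the post-mortem.

the kickoff, the handoff, the design review, the retro, the all-hands, the standup, the budget sync, the post-mortem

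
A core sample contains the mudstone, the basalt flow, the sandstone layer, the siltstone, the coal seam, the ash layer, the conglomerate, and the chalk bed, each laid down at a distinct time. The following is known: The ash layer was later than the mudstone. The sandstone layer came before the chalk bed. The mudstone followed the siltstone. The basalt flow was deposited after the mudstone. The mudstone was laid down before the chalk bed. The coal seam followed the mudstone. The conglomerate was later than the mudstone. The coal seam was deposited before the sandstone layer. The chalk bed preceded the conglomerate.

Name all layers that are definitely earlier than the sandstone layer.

the coal seam, the mudstone, the siltstone

Directly stated before the sandstone layer: the coal seam.
The mudstone reaches the sandstone layer via the mudstone → the coal seam → the sandstone layer.
The siltstone reaches the sandstone layer via the siltstone → the mudstone → the coal seam → the sandstone layer.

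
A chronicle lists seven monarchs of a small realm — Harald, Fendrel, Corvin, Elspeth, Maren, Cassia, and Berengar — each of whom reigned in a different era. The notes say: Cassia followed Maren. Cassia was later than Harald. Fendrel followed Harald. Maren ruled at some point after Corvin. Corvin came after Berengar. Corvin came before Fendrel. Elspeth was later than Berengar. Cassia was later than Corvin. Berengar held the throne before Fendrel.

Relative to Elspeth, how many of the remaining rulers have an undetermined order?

5

Forced before Elspeth: Berengar.
That leaves Cassia, Corvin, Fendrel, Harald, and Maren with no forced order relative to Elspeth — 5.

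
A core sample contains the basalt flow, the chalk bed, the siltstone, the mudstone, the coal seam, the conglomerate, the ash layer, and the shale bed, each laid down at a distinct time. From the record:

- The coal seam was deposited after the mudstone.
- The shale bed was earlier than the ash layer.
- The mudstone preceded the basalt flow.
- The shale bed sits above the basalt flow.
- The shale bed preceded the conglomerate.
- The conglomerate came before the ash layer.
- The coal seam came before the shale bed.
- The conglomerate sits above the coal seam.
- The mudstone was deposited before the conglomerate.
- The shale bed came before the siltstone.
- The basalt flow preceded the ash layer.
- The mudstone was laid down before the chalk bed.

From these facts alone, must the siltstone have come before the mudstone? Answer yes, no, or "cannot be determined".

Tracing the constraints gives the mudstone → the basalt flow → the shale bed → the siltstone, so the mudstone must come before the siltstone.
That means the siltstone cannot be before the mudstone.

no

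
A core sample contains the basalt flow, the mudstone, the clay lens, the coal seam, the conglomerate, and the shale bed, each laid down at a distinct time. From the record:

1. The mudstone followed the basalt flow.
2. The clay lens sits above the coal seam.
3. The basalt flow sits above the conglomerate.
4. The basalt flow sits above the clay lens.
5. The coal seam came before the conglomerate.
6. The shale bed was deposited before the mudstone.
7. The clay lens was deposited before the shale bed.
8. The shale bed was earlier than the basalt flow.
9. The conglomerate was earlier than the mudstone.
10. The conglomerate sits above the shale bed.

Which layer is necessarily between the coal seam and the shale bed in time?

Tracing the constraints gives the coal seam → the clay lens → the shale bed, so the clay lens sits after the coal seam and before the shale bed.
No other layer is forced both after the coal seam and before the shale bed.

the clay lens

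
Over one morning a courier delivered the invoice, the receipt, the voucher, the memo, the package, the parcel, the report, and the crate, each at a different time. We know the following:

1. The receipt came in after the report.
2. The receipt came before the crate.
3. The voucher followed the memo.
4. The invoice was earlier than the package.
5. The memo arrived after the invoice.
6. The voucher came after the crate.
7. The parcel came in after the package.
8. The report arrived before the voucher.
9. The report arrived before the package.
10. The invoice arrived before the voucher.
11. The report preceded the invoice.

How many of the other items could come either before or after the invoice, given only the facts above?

2

Forced before the invoice: the report; forced after the invoice: the memo, the package, the parcel, and the voucher.
That leaves the crate and the receipt with no forced order relative to the invoice — 2.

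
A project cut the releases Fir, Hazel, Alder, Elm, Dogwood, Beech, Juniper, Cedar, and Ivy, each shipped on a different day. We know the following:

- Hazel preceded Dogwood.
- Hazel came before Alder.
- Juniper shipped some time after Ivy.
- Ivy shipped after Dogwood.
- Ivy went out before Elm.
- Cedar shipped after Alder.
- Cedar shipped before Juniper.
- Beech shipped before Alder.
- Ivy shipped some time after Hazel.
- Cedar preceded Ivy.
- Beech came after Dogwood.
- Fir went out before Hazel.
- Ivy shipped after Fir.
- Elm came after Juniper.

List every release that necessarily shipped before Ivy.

Alder, Beech, Cedar, Dogwood, Fir, Hazel

Directly stated before Ivy: Cedar, Dogwood, Fir, and Hazel.
Alder reaches Ivy via Alder → Cedar → Ivy.
Beech reaches Ivy via Beech → Alder → Cedar → Ivy.
No chain forces Elm (or any of the others) ahead of Ivy.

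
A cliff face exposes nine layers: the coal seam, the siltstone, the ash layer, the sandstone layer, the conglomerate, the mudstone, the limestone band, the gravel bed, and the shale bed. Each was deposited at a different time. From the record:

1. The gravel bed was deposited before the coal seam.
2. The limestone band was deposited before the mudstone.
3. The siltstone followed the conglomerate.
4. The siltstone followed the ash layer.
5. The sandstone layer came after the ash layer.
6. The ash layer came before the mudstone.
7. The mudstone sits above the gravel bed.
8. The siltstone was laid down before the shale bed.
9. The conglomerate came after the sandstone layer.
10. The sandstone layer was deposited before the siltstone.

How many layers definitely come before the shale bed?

4

Directly stated before the shale bed: the siltstone.
The ash layer reaches the shale bed via the ash layer → the siltstone → the shale bed.
The conglomerate reaches the shale bed via the conglomerate → the siltstone → the shale bed.
The sandstone layer reaches the shale bed via the sandstone layer → the siltstone → the shale bed.
That's the ash layer, the conglomerate, the sandstone layer, and the siltstone — 4 in all.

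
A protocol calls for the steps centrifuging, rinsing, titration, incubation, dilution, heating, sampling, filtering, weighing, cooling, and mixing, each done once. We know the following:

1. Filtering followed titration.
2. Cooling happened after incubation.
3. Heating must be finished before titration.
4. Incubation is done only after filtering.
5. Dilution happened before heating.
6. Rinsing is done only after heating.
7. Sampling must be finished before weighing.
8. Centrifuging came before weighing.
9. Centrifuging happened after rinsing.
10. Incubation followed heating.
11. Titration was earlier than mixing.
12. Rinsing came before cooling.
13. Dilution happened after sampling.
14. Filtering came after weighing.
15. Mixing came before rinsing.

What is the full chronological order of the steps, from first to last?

The constraints fix every adjacent pair, so only one ordering works:
sampling → dilution → heating → titration → mixing → rinsing → centrifuging → weighing → filtering → incubation → cooling.

sampling, dilution, heating, titration, mixing, rinsing, centrifuging, weighing, filtering, incubation, cooling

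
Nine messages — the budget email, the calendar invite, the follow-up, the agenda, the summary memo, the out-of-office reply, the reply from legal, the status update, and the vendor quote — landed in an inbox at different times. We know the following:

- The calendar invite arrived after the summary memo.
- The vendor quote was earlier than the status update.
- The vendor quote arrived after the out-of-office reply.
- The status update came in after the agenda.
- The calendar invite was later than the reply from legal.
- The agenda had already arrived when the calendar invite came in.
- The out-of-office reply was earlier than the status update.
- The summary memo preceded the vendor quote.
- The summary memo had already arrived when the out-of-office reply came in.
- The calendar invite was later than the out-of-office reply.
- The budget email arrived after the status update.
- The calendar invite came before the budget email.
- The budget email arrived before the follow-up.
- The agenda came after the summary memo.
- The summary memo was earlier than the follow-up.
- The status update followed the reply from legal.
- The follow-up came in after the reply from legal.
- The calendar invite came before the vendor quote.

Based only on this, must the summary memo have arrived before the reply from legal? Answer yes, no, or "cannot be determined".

No chain of stated constraints runs from the summary memo to the reply from legal, and none runs from the reply from legal to the summary memo either.
So the relative order of the summary memo and the reply from legal is not fixed by the given facts.

cannot be determined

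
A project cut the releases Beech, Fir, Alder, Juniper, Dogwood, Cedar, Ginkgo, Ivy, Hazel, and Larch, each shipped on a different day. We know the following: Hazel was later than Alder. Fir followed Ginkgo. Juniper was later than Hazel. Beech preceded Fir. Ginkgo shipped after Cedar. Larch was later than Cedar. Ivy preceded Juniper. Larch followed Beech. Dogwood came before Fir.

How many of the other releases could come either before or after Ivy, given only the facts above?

Forced after Ivy: Juniper.
That leaves Alder, Beech, Cedar, Dogwood, Fir, Ginkgo, Hazel, and Larch with no forced order relative to Ivy — 8.

8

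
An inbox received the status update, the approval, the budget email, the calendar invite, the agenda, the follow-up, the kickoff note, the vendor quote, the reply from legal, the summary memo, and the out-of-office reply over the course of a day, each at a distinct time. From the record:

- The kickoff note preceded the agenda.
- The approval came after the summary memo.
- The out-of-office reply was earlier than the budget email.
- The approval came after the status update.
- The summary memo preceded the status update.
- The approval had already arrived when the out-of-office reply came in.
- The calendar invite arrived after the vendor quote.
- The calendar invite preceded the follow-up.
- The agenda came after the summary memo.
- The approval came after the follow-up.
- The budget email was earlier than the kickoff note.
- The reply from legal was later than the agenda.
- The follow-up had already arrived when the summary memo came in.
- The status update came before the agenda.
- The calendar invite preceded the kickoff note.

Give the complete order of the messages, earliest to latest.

the vendor quote, the calendar invite, the follow-up, the summary memo, the status update, the approval, the out-of-office reply, the budget email, the kickoff note, the agenda, the reply from legal

The constraints fix every adjacent pair, so only one ordering works:
the vendor quote → the calendar invite → the follow-up → the summary memo → the status update → the approval → the out-of-office reply → the budget email → the kickoff note → the agenda → the reply from legal.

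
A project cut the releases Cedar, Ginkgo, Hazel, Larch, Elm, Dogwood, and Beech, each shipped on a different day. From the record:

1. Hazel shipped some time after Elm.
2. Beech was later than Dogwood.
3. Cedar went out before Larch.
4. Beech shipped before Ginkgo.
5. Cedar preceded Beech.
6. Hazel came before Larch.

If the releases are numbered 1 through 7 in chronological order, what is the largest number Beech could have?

Beech must come before Ginkgo — 1 release forced after it.
Everything else can be placed before Beech in some valid order, so Beech can sit as late as position 7 − 1 = 6.

6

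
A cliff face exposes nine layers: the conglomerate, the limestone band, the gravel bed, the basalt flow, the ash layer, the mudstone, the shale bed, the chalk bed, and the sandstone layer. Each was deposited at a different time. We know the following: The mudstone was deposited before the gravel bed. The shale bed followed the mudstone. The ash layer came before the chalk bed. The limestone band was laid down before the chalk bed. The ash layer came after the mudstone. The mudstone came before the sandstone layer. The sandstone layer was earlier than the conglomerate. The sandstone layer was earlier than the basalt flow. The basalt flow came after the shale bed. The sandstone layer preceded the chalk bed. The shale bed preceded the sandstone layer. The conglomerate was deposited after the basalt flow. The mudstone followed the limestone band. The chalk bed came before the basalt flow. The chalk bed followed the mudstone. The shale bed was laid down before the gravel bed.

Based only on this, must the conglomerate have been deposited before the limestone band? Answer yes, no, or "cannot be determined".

no

Tracing the constraints gives the limestone band → the mudstone → the sandstone layer → the conglomerate, so the limestone band must come before the conglomerate.
That means the conglomerate cannot be before the limestone band.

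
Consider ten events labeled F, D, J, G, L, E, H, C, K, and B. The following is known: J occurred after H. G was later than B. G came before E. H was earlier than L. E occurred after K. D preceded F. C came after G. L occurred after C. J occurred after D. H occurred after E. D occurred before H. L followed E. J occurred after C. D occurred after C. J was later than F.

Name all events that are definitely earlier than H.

Directly stated before H: D and E.
B reaches H via B → G → E → H.
C reaches H via C → D → H.
G reaches H via G → E → H.
Likewise K reaches H by chaining the stated constraints.

B, C, D, E, G, K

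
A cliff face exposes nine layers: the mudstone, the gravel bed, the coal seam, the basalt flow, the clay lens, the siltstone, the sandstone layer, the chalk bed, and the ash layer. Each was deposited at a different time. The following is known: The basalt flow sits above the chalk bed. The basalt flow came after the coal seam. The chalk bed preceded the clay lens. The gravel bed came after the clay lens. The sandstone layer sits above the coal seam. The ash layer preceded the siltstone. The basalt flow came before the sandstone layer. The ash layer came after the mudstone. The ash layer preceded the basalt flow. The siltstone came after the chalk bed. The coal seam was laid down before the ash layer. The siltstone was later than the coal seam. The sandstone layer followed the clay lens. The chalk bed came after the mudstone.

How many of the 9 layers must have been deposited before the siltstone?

4

Directly stated before the siltstone: the ash layer, the chalk bed, and the coal seam.
The mudstone reaches the siltstone via the mudstone → the chalk bed → the siltstone.
No chain forces the sandstone layer (or any of the others) ahead of the siltstone.
That's the ash layer, the chalk bed, the coal seam, and the mudstone — 4 in all.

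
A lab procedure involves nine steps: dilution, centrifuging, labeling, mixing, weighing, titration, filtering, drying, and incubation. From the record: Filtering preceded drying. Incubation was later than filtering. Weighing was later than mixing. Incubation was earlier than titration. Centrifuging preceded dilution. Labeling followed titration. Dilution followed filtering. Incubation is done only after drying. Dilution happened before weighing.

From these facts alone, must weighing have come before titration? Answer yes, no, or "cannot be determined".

No chain of stated constraints runs from weighing to titration, and none runs from titration to weighing either.
So the relative order of weighing and titration is not fixed by the given facts.

cannot be determined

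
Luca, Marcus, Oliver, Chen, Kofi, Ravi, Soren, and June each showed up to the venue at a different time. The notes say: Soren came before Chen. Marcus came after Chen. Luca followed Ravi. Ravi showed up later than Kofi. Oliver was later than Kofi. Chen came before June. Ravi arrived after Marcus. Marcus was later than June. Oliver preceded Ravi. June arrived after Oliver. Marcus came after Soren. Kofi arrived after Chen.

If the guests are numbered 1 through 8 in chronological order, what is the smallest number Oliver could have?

4

Chen, Kofi, and Soren must all come before Oliver — 3 forced predecessors.
Nothing else is forced ahead of Oliver, so their earliest slot is position 3 + 1 = 4.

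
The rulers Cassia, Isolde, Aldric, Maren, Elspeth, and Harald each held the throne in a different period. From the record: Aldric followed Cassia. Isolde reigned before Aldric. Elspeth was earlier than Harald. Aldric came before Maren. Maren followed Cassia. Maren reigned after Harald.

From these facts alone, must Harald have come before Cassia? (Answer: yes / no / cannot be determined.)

cannot be determined

No chain of stated constraints runs from Harald to Cassia, and none runs from Cassia to Harald either.
So the relative order of Harald and Cassia is not fixed by the given facts.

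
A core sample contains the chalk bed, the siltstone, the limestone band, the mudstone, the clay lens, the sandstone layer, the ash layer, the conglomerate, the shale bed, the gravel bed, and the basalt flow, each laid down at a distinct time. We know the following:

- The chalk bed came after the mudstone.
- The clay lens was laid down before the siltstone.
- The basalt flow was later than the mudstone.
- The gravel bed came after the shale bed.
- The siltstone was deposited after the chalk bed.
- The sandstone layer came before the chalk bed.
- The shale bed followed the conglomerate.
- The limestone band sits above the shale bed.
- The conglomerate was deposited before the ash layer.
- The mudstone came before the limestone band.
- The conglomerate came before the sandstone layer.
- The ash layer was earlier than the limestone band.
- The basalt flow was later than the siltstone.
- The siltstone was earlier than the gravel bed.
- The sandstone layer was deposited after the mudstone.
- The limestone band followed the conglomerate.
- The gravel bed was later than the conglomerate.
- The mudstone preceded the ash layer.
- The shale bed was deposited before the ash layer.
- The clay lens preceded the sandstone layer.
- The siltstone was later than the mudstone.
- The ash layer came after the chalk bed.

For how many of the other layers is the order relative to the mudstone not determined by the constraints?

Forced after the mudstone: the ash layer, the basalt flow, the chalk bed, the gravel bed, the limestone band, the sandstone layer, and the siltstone.
That leaves the clay lens, the conglomerate, and the shale bed with no forced order relative to the mudstone — 3.

3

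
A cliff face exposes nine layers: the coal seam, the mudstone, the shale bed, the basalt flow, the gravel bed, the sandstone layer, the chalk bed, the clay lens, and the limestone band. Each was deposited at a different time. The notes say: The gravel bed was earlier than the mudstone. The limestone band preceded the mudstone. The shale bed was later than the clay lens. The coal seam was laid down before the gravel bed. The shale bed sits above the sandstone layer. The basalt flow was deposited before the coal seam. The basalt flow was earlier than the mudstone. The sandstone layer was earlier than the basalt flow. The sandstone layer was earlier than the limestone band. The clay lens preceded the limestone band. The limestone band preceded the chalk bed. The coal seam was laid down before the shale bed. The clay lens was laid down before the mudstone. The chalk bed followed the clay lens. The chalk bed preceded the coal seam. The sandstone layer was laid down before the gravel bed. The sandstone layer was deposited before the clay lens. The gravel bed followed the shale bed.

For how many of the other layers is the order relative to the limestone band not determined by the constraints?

Forced before the limestone band: the clay lens and the sandstone layer; forced after the limestone band: the chalk bed, the coal seam, the gravel bed, the mudstone, and the shale bed.
That leaves the basalt flow with no forced order relative to the limestone band — 1.

1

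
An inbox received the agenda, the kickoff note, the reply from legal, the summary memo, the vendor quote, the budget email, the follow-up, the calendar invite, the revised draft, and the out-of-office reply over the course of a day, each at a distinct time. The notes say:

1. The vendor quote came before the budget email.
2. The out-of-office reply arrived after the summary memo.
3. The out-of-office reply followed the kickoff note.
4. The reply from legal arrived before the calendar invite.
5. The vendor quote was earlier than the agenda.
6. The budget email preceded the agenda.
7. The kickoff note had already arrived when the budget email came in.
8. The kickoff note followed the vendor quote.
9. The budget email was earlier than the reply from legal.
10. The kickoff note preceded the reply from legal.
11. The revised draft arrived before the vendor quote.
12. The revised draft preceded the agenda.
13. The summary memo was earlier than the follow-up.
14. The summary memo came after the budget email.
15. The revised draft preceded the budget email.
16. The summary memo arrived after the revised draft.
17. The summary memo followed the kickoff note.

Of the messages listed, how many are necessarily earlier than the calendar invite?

5

Directly stated before the calendar invite: the reply from legal.
The budget email reaches the calendar invite via the budget email → the reply from legal → the calendar invite.
The kickoff note reaches the calendar invite via the kickoff note → the reply from legal → the calendar invite.
The revised draft reaches the calendar invite via the revised draft → the budget email → the reply from legal → the calendar invite.
Likewise the vendor quote reaches the calendar invite by chaining the stated constraints.
That's the budget email, the kickoff note, the reply from legal, the revised draft, and the vendor quote — 5 in all.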